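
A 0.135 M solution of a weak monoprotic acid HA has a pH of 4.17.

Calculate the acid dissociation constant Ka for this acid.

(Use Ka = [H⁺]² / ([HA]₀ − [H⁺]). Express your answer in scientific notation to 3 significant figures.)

[H⁺] = 10^(−pH) = 10^(−4.17) = 6.761e-05 M. For HA ⇌ H⁺ + A⁻, Ka = [H⁺][A⁻]/[HA] = [H⁺]² / ([HA]₀ − [H⁺]) = (6.761e-05)² / (0.135 − 6.761e-05) = 3.39e-08.

K_a = 3.39e-08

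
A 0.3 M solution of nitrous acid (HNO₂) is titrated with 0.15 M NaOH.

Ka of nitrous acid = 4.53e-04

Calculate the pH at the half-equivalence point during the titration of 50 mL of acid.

At half-equivalence [HA] = [A⁻], so Henderson-Hasselbalch gives pH = pKa = -log(4.53e-04) = 3.34.

pH = pKa = 3.34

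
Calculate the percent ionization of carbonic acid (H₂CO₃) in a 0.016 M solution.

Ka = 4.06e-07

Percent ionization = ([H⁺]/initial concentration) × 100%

Using Ka equilibrium: x² + Ka×x - Ka×C = 0. Solving: [H⁺] = 8.0395e-05. Percent = (8.0395e-05/0.016) × 100

Percent ionization = 0.502%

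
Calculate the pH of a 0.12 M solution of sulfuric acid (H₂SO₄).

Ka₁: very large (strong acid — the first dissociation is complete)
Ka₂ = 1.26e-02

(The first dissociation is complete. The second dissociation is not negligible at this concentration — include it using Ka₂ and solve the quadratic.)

First dissociation is complete: [H⁺]₀ = [HSO₄⁻]₀ = C = 0.12 M. Second dissociation HSO₄⁻ ⇌ H⁺ + SO₄²⁻: let x = [SO₄²⁻]. Ka₂ = (C + x)·x / (C − x) = 1.26e-02 → x² + (C + Ka₂)·x − Ka₂·C = 0 → x² + 0.13260·x − 1.512e-03 = 0. x = (−0.13260 + √(0.13260² + 4 × 1.512e-03)) / 2 = 1.0561e-02 M. [H⁺] = C + x = 0.12 + 1.0561e-02 = 1.3056e-01 M. pH = -log(1.3056e-01) = 0.88.

pH = 0.88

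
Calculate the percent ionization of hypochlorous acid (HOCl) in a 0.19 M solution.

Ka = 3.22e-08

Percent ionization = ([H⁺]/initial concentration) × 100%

Using Ka equilibrium: x² + Ka×x - Ka×C = 0. Solving: [H⁺] = 7.8202e-05. Percent = (7.8202e-05/0.19) × 100

Percent ionization = 0.0412%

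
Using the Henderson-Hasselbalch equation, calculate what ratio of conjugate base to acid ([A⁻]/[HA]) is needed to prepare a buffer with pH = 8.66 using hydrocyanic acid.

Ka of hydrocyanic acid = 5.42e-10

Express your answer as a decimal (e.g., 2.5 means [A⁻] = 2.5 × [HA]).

pKa = -log(5.42e-10) = 9.2660. pH = pKa + log([A⁻]/[HA]), so log([A⁻]/[HA]) = pH − pKa = 8.66 − 9.2660 = -0.6060. [A⁻]/[HA] = 10^(-0.6060) = 0.248

[A⁻]/[HA] = 0.248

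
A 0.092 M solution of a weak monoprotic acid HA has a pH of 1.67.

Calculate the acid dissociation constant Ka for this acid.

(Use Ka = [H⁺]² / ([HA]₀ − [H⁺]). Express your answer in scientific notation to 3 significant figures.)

[H⁺] = 10^(−pH) = 10^(−1.67) = 2.138e-02 M. For HA ⇌ H⁺ + A⁻, Ka = [H⁺][A⁻]/[HA] = [H⁺]² / ([HA]₀ − [H⁺]) = (2.138e-02)² / (0.092 − 2.138e-02) = 6.47e-03.

K_a = 6.47e-03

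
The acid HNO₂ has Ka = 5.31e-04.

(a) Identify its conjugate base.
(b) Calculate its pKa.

(a) The conjugate base is formed by removing one H⁺ from HNO₂, giving NO₂⁻. (b) pKa = -log(Ka) = -log(5.31e-04) = 3.27.

Conjugate base: NO₂⁻; pK_a = 3.27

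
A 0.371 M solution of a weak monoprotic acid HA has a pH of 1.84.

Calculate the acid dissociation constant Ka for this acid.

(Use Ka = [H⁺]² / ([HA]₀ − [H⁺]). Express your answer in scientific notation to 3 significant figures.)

[H⁺] = 10^(−pH) = 10^(−1.84) = 1.445e-02 M. For HA ⇌ H⁺ + A⁻, Ka = [H⁺][A⁻]/[HA] = [H⁺]² / ([HA]₀ − [H⁺]) = (1.445e-02)² / (0.371 − 1.445e-02) = 5.86e-04.

K_a = 5.86e-04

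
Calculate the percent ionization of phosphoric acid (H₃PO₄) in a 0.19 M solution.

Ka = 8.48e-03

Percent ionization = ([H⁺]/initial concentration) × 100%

Using Ka equilibrium: x² + Ka×x - Ka×C = 0. Solving: [H⁺] = 3.6123e-02. Percent = (3.6123e-02/0.19) × 100

Percent ionization = 19%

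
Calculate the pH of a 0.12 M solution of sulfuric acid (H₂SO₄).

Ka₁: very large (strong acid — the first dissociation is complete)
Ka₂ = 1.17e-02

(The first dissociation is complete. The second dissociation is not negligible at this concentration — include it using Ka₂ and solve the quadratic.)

First dissociation is complete: [H⁺]₀ = [HSO₄⁻]₀ = C = 0.12 M. Second dissociation HSO₄⁻ ⇌ H⁺ + SO₄²⁻: let x = [SO₄²⁻]. Ka₂ = (C + x)·x / (C − x) = 1.17e-02 → x² + (C + Ka₂)·x − Ka₂·C = 0 → x² + 0.13170·x − 1.404e-03 = 0. x = (−0.13170 + √(0.13170² + 4 × 1.404e-03)) / 2 = 9.9143e-03 M. [H⁺] = C + x = 0.12 + 9.9143e-03 = 1.2991e-01 M. pH = -log(1.2991e-01) = 0.89.

pH = 0.89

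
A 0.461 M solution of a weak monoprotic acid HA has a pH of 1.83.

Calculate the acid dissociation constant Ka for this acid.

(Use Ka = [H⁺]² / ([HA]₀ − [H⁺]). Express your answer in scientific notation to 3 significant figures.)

[H⁺] = 10^(−pH) = 10^(−1.83) = 1.479e-02 M. For HA ⇌ H⁺ + A⁻, Ka = [H⁺][A⁻]/[HA] = [H⁺]² / ([HA]₀ − [H⁺]) = (1.479e-02)² / (0.461 − 1.479e-02) = 4.90e-04.

K_a = 4.90e-04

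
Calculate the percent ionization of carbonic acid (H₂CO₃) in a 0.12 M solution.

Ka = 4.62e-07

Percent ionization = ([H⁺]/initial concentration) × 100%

Using Ka equilibrium: x² + Ka×x - Ka×C = 0. Solving: [H⁺] = 2.3523e-04. Percent = (2.3523e-04/0.12) × 100

Percent ionization = 0.196%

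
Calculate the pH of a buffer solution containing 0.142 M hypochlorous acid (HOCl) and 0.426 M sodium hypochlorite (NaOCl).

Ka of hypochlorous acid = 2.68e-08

pKa = -log(2.68e-08) = 7.57. pH = pKa + log([A⁻]/[HA]) = 7.57 + log(0.426/0.142)

pH = 8.05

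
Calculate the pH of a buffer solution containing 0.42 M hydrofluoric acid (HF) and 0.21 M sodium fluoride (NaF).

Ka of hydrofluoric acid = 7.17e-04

pKa = -log(7.17e-04) = 3.14. pH = pKa + log([A⁻]/[HA]) = 3.14 + log(0.21/0.42)

pH = 2.84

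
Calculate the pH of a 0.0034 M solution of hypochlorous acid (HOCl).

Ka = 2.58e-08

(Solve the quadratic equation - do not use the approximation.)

x² + Ka×x - Ka×C = 0. Using quadratic formula: [H⁺] = 9.3530e-06

pH = 5.03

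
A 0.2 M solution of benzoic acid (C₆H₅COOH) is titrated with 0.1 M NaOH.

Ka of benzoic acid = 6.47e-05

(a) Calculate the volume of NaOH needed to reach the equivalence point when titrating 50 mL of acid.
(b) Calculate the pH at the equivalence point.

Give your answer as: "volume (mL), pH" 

moles acid = 0.2 × 50/1000 = 0.01 mol; V_base = moles/0.1 × 1000 = 100.0 mL. At equivalence only the conjugate base is present: [A⁻] = 0.01/0.150 = 6.6667e-02 M. Kb = Kw/Ka = 1.55e-10; [OH⁻] = √(Kb × [A⁻]) = 3.2100e-06; pOH = 5.49; pH = 14 - pOH = 8.51.

V = 100.0 mL, pH = 8.51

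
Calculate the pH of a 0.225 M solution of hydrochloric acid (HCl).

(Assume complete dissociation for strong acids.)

[H⁺] = 0.225 M for strong acid. pH = -log[H⁺] = -log(0.225)

pH = 0.65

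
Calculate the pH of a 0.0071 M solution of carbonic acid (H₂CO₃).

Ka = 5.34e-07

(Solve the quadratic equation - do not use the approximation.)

x² + Ka×x - Ka×C = 0. Using quadratic formula: [H⁺] = 6.1308e-05

pH = 4.21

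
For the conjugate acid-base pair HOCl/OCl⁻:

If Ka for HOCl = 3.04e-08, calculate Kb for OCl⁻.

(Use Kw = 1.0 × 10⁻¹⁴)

For a conjugate pair Ka × Kb = Kw, so Kb = Kw/Ka = 1.0 × 10⁻¹⁴ / 3.04e-08 = 3.29e-07.

K_b = 3.29e-07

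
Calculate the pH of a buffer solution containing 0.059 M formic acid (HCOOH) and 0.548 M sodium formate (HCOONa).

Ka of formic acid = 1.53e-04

pKa = -log(1.53e-04) = 3.82. pH = pKa + log([A⁻]/[HA]) = 3.82 + log(0.548/0.059)

pH = 4.78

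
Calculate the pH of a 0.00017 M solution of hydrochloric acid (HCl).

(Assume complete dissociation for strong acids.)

[H⁺] = 0.00017 M for strong acid. pH = -log[H⁺] = -log(0.00017)

pH = 3.77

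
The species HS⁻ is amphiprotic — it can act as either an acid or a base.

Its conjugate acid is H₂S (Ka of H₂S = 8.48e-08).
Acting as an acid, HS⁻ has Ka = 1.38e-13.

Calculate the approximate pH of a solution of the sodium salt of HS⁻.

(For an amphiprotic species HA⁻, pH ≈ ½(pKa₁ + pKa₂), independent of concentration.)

pKa₁ = -log(8.48e-08) = 7.07; pKa₂ = -log(1.38e-13) = 12.86. For an amphiprotic species, pH ≈ ½(pKa₁ + pKa₂) = ½(7.07 + 12.86) = 9.97.

pH = 9.97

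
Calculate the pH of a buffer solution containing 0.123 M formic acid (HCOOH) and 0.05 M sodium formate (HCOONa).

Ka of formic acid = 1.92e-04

pKa = -log(1.92e-04) = 3.72. pH = pKa + log([A⁻]/[HA]) = 3.72 + log(0.05/0.123)

pH = 3.33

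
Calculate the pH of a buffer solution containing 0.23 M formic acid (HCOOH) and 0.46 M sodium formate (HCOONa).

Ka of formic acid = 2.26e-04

pKa = -log(2.26e-04) = 3.65. pH = pKa + log([A⁻]/[HA]) = 3.65 + log(0.46/0.23)

pH = 3.95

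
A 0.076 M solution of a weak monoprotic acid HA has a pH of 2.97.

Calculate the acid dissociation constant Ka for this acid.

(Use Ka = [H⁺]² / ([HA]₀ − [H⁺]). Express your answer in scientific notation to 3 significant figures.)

[H⁺] = 10^(−pH) = 10^(−2.97) = 1.072e-03 M. For HA ⇌ H⁺ + A⁻, Ka = [H⁺][A⁻]/[HA] = [H⁺]² / ([HA]₀ − [H⁺]) = (1.072e-03)² / (0.076 − 1.072e-03) = 1.53e-05.

K_a = 1.53e-05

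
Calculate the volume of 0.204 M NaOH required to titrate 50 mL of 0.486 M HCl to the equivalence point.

At equivalence: moles acid = moles base. moles HCl = 0.486 × 50/1000 = 0.0243 mol. V_base = moles / 0.204 × 1000 = 119.1 mL.

V_{base} = 119.1 mL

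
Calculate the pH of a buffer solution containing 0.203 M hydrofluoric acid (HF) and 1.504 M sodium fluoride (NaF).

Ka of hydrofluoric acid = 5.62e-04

pKa = -log(5.62e-04) = 3.25. pH = pKa + log([A⁻]/[HA]) = 3.25 + log(1.504/0.203)

pH = 4.12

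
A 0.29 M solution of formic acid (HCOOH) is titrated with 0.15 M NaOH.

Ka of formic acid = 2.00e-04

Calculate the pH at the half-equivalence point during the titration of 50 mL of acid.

At half-equivalence [HA] = [A⁻], so Henderson-Hasselbalch gives pH = pKa = -log(2.00e-04) = 3.70.

pH = pKa = 3.70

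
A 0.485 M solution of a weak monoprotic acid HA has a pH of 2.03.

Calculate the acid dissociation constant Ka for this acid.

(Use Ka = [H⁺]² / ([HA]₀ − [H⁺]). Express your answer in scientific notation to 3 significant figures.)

[H⁺] = 10^(−pH) = 10^(−2.03) = 9.333e-03 M. For HA ⇌ H⁺ + A⁻, Ka = [H⁺][A⁻]/[HA] = [H⁺]² / ([HA]₀ − [H⁺]) = (9.333e-03)² / (0.485 − 9.333e-03) = 1.83e-04.

K_a = 1.83e-04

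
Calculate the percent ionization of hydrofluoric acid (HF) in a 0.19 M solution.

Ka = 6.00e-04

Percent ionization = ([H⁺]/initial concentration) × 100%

Using Ka equilibrium: x² + Ka×x - Ka×C = 0. Solving: [H⁺] = 1.0381e-02. Percent = (1.0381e-02/0.19) × 100

Percent ionization = 5.46%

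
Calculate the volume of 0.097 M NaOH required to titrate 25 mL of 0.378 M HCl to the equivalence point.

At equivalence: moles acid = moles base. moles HCl = 0.378 × 25/1000 = 0.00945 mol. V_base = moles / 0.097 × 1000 = 97.4 mL.

V_{base} = 97.4 mL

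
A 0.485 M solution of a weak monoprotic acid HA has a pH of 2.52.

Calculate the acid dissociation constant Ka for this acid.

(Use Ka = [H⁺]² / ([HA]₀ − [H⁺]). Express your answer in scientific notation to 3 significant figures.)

[H⁺] = 10^(−pH) = 10^(−2.52) = 3.020e-03 M. For HA ⇌ H⁺ + A⁻, Ka = [H⁺][A⁻]/[HA] = [H⁺]² / ([HA]₀ − [H⁺]) = (3.020e-03)² / (0.485 − 3.020e-03) = 1.89e-05.

K_a = 1.89e-05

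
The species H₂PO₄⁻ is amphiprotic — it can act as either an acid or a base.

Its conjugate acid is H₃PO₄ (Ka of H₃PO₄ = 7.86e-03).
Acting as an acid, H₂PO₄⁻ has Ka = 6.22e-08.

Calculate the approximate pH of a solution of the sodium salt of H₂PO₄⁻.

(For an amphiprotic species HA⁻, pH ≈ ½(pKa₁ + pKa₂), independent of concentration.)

pKa₁ = -log(7.86e-03) = 2.10; pKa₂ = -log(6.22e-08) = 7.21. For an amphiprotic species, pH ≈ ½(pKa₁ + pKa₂) = ½(2.10 + 7.21) = 4.66.

pH = 4.66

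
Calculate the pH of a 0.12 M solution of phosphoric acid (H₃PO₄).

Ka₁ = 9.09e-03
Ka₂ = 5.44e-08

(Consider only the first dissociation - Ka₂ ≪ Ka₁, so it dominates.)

First dissociation dominates. From Ka₁ = [H⁺][HA⁻]/[H₂A], x² + Ka₁·x − Ka₁·C = 0 with C = 0.12 M and Ka₁ = 9.09e-03. Solving: [H⁺] = (−Ka₁ + √(Ka₁² + 4·Ka₁·C)) / 2 = 2.8794e-02 M. pH = -log(2.8794e-02) = 1.54.

pH = 1.54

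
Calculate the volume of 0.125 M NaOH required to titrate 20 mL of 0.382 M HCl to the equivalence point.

At equivalence: moles acid = moles base. moles HCl = 0.382 × 20/1000 = 0.00764 mol. V_base = moles / 0.125 × 1000 = 61.1 mL.

V_{base} = 61.1 mL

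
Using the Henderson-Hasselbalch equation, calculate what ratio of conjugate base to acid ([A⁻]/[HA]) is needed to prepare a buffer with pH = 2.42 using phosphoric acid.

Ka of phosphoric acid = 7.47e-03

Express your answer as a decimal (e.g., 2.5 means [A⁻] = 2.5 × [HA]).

pKa = -log(7.47e-03) = 2.1267. pH = pKa + log([A⁻]/[HA]), so log([A⁻]/[HA]) = pH − pKa = 2.42 − 2.1267 = 0.2933. [A⁻]/[HA] = 10^(0.2933) = 1.96

[A⁻]/[HA] = 1.96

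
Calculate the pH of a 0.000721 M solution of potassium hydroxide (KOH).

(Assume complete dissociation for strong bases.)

[OH⁻] = 0.000721 M for strong base. pOH = -log[OH⁻] = 3.14, pH = 14 - pOH

pH = 10.86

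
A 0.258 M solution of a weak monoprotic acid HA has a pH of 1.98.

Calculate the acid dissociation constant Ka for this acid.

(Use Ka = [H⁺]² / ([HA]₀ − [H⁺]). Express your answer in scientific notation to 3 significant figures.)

[H⁺] = 10^(−pH) = 10^(−1.98) = 1.047e-02 M. For HA ⇌ H⁺ + A⁻, Ka = [H⁺][A⁻]/[HA] = [H⁺]² / ([HA]₀ − [H⁺]) = (1.047e-02)² / (0.258 − 1.047e-02) = 4.43e-04.

K_a = 4.43e-04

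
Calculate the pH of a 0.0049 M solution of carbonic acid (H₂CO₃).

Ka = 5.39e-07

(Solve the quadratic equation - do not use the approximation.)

x² + Ka×x - Ka×C = 0. Using quadratic formula: [H⁺] = 5.1123e-05

pH = 4.29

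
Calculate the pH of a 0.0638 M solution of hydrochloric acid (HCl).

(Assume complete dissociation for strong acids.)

[H⁺] = 0.0638 M for strong acid. pH = -log[H⁺] = -log(0.0638)

pH = 1.20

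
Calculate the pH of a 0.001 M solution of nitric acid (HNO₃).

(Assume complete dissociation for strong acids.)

[H⁺] = 0.001 M for strong acid. pH = -log[H⁺] = -log(0.001)

pH = 3.00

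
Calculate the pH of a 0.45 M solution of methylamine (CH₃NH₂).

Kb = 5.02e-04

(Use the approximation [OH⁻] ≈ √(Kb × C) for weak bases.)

[OH⁻] = √(Kb × C) = √(5.02e-04 × 0.45) = 1.5030e-02. pOH = 1.82, pH = 14 - pOH

pH = 12.18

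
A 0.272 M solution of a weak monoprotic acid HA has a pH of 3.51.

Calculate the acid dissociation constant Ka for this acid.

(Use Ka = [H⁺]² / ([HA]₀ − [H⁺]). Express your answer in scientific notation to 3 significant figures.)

[H⁺] = 10^(−pH) = 10^(−3.51) = 3.090e-04 M. For HA ⇌ H⁺ + A⁻, Ka = [H⁺][A⁻]/[HA] = [H⁺]² / ([HA]₀ − [H⁺]) = (3.090e-04)² / (0.272 − 3.090e-04) = 3.51e-07.

K_a = 3.51e-07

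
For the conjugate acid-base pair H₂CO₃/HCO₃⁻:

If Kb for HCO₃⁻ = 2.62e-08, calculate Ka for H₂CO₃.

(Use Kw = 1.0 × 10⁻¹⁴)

For a conjugate pair Ka × Kb = Kw, so Ka = Kw/Kb = 1.0 × 10⁻¹⁴ / 2.62e-08 = 3.82e-07.

K_a = 3.82e-07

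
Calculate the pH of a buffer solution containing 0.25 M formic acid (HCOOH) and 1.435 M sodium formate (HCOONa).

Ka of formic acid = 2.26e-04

pKa = -log(2.26e-04) = 3.65. pH = pKa + log([A⁻]/[HA]) = 3.65 + log(1.435/0.25)

pH = 4.40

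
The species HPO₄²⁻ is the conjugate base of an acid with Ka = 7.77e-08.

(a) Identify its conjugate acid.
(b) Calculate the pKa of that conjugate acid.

(a) The conjugate acid is formed by adding one H⁺ to HPO₄²⁻, giving H₂PO₄⁻. (b) pKa = -log(Ka) = -log(7.77e-08) = 7.11.

Conjugate acid: H₂PO₄⁻; pK_a = 7.11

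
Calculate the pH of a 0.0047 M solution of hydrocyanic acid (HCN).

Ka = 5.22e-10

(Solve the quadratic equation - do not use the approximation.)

x² + Ka×x - Ka×C = 0. Using quadratic formula: [H⁺] = 1.5661e-06

pH = 5.81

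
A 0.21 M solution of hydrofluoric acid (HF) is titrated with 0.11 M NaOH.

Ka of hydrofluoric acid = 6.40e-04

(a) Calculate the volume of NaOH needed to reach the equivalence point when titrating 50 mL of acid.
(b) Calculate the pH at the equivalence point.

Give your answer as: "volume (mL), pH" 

moles acid = 0.21 × 50/1000 = 0.0105 mol; V_base = moles/0.11 × 1000 = 95.5 mL. At equivalence only the conjugate base is present: [A⁻] = 0.0105/0.145 = 7.2188e-02 M. Kb = Kw/Ka = 1.56e-11; [OH⁻] = √(Kb × [A⁻]) = 1.0620e-06; pOH = 5.97; pH = 14 - pOH = 8.03.

V = 95.5 mL, pH = 8.03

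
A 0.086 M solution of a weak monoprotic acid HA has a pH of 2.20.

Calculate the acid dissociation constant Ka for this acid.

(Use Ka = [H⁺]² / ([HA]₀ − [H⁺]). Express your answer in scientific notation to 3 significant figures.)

[H⁺] = 10^(−pH) = 10^(−2.20) = 6.310e-03 M. For HA ⇌ H⁺ + A⁻, Ka = [H⁺][A⁻]/[HA] = [H⁺]² / ([HA]₀ − [H⁺]) = (6.310e-03)² / (0.086 − 6.310e-03) = 5.00e-04.

K_a = 5.00e-04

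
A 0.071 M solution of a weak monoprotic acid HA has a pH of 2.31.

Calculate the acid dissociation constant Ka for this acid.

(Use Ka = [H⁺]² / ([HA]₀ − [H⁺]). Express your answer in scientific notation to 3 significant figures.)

[H⁺] = 10^(−pH) = 10^(−2.31) = 4.898e-03 M. For HA ⇌ H⁺ + A⁻, Ka = [H⁺][A⁻]/[HA] = [H⁺]² / ([HA]₀ − [H⁺]) = (4.898e-03)² / (0.071 − 4.898e-03) = 3.63e-04.

K_a = 3.63e-04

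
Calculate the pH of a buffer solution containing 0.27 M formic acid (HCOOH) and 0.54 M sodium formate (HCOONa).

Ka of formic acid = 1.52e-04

pKa = -log(1.52e-04) = 3.82. pH = pKa + log([A⁻]/[HA]) = 3.82 + log(0.54/0.27)

pH = 4.12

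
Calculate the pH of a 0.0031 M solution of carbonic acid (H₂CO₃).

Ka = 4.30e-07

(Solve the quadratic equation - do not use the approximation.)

x² + Ka×x - Ka×C = 0. Using quadratic formula: [H⁺] = 3.6296e-05

pH = 4.44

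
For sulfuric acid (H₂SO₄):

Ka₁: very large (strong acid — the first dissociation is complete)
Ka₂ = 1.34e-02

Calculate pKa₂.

pKa₂ = -log(Ka₂) = -log(1.34e-02) = 1.87.

pK_{a2} = 1.87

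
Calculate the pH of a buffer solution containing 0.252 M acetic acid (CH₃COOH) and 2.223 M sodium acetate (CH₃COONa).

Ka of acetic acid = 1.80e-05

pKa = -log(1.80e-05) = 4.74. pH = pKa + log([A⁻]/[HA]) = 4.74 + log(2.223/0.252)

pH = 5.69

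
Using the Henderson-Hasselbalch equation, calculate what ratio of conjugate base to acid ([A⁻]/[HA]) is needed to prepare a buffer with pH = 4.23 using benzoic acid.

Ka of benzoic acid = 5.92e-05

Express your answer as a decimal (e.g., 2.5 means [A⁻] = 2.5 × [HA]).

pKa = -log(5.92e-05) = 4.2277. pH = pKa + log([A⁻]/[HA]), so log([A⁻]/[HA]) = pH − pKa = 4.23 − 4.2277 = 0.0023. [A⁻]/[HA] = 10^(0.0023) = 1.01

[A⁻]/[HA] = 1.01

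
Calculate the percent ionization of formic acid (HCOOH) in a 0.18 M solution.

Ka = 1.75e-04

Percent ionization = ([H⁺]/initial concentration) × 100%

Using Ka equilibrium: x² + Ka×x - Ka×C = 0. Solving: [H⁺] = 5.5257e-03. Percent = (5.5257e-03/0.18) × 100

Percent ionization = 3.07%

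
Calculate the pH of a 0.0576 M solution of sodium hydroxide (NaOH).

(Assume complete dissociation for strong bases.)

[OH⁻] = 0.0576 M for strong base. pOH = -log[OH⁻] = 1.24, pH = 14 - pOH

pH = 12.76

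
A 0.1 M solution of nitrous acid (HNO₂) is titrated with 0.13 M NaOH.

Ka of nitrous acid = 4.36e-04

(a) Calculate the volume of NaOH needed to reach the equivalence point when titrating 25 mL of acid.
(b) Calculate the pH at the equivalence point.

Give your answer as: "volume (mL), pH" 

moles acid = 0.1 × 25/1000 = 0.0025 mol; V_base = moles/0.13 × 1000 = 19.2 mL. At equivalence only the conjugate base is present: [A⁻] = 0.0025/0.044 = 5.6522e-02 M. Kb = Kw/Ka = 2.29e-11; [OH⁻] = √(Kb × [A⁻]) = 1.1386e-06; pOH = 5.94; pH = 14 - pOH = 8.06.

V = 19.2 mL, pH = 8.06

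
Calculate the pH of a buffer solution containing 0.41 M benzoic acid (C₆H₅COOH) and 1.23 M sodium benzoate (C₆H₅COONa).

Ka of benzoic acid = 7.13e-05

pKa = -log(7.13e-05) = 4.15. pH = pKa + log([A⁻]/[HA]) = 4.15 + log(1.23/0.41)

pH = 4.62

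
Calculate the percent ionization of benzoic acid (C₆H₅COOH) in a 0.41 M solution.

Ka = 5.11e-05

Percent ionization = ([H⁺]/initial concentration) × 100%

Using Ka equilibrium: x² + Ka×x - Ka×C = 0. Solving: [H⁺] = 4.5517e-03. Percent = (4.5517e-03/0.41) × 100

Percent ionization = 1.11%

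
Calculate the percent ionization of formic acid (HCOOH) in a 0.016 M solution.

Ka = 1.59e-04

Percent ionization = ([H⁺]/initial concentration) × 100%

Using Ka equilibrium: x² + Ka×x - Ka×C = 0. Solving: [H⁺] = 1.5175e-03. Percent = (1.5175e-03/0.016) × 100

Percent ionization = 9.48%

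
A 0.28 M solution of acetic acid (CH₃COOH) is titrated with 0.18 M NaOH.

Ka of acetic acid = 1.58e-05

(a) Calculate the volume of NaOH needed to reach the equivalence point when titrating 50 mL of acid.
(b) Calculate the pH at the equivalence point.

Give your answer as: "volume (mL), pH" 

moles acid = 0.28 × 50/1000 = 0.014 mol; V_base = moles/0.18 × 1000 = 77.8 mL. At equivalence only the conjugate base is present: [A⁻] = 0.014/0.128 = 1.0957e-01 M. Kb = Kw/Ka = 6.33e-10; [OH⁻] = √(Kb × [A⁻]) = 8.3274e-06; pOH = 5.08; pH = 14 - pOH = 8.92.

V = 77.8 mL, pH = 8.92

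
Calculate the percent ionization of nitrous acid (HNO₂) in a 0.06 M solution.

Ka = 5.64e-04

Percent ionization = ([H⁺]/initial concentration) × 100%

Using Ka equilibrium: x² + Ka×x - Ka×C = 0. Solving: [H⁺] = 5.5420e-03. Percent = (5.5420e-03/0.06) × 100

Percent ionization = 9.24%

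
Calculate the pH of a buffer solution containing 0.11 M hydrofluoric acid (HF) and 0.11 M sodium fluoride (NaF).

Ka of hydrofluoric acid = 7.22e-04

pKa = -log(7.22e-04) = 3.14. pH = pKa + log([A⁻]/[HA]) = 3.14 + log(0.11/0.11)

pH = 3.14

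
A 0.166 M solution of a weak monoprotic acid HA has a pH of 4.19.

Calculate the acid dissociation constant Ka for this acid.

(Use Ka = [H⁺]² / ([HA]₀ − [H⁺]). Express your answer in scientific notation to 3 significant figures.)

[H⁺] = 10^(−pH) = 10^(−4.19) = 6.457e-05 M. For HA ⇌ H⁺ + A⁻, Ka = [H⁺][A⁻]/[HA] = [H⁺]² / ([HA]₀ − [H⁺]) = (6.457e-05)² / (0.166 − 6.457e-05) = 2.51e-08.

K_a = 2.51e-08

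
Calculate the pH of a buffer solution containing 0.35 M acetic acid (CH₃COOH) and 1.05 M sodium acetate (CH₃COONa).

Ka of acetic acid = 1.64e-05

pKa = -log(1.64e-05) = 4.79. pH = pKa + log([A⁻]/[HA]) = 4.79 + log(1.05/0.35)

pH = 5.26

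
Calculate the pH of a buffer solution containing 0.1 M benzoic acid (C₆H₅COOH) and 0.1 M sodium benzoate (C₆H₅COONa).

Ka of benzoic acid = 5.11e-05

pKa = -log(5.11e-05) = 4.29. pH = pKa + log([A⁻]/[HA]) = 4.29 + log(0.1/0.1)

pH = 4.29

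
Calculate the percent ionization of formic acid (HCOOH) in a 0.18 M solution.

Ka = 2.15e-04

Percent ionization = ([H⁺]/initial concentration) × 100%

Using Ka equilibrium: x² + Ka×x - Ka×C = 0. Solving: [H⁺] = 6.1144e-03. Percent = (6.1144e-03/0.18) × 100

Percent ionization = 3.4%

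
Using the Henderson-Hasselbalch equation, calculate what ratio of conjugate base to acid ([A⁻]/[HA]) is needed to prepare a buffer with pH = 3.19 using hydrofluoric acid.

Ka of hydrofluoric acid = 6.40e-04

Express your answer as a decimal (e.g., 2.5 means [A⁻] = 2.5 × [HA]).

pKa = -log(6.40e-04) = 3.1938. pH = pKa + log([A⁻]/[HA]), so log([A⁻]/[HA]) = pH − pKa = 3.19 − 3.1938 = -0.0038. [A⁻]/[HA] = 10^(-0.0038) = 0.991

[A⁻]/[HA] = 0.991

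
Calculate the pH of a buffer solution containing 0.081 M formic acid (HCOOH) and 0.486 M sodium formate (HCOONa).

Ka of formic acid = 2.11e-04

pKa = -log(2.11e-04) = 3.68. pH = pKa + log([A⁻]/[HA]) = 3.68 + log(0.486/0.081)

pH = 4.45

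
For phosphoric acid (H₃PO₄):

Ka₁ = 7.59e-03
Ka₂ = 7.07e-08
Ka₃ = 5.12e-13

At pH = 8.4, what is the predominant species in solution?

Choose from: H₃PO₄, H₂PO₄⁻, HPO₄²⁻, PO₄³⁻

pKa₁ = 2.12, pKa₂ = 7.15, pKa₃ = 12.29. For a polyprotic acid the predominant species crosses at each pKa: below pKa_n the protonated form dominates, above it the deprotonated form does. At pH = 8.4, the predominant species is HPO₄²⁻.

HPO₄²⁻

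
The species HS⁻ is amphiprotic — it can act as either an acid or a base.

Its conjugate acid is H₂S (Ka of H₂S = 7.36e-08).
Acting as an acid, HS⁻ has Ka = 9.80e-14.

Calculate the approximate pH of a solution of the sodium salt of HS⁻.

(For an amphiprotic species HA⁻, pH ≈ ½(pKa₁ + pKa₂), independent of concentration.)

pKa₁ = -log(7.36e-08) = 7.13; pKa₂ = -log(9.80e-14) = 13.01. For an amphiprotic species, pH ≈ ½(pKa₁ + pKa₂) = ½(7.13 + 13.01) = 10.07.

pH = 10.07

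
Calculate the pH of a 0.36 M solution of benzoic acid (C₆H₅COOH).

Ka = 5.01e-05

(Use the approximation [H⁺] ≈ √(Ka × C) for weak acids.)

[H⁺] = √(Ka × C) = √(5.01e-05 × 0.36) = 4.2469e-03. pH = -log(4.2469e-03)

pH = 2.37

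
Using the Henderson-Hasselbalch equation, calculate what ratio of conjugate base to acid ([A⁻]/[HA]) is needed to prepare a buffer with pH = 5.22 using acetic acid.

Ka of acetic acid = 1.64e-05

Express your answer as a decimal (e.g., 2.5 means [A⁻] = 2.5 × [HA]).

pKa = -log(1.64e-05) = 4.7852. pH = pKa + log([A⁻]/[HA]), so log([A⁻]/[HA]) = pH − pKa = 5.22 − 4.7852 = 0.4348. [A⁻]/[HA] = 10^(0.4348) = 2.72

[A⁻]/[HA] = 2.72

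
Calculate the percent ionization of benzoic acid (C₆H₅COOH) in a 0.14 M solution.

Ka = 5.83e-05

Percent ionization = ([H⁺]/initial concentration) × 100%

Using Ka equilibrium: x² + Ka×x - Ka×C = 0. Solving: [H⁺] = 2.8279e-03. Percent = (2.8279e-03/0.14) × 100

Percent ionization = 2.02%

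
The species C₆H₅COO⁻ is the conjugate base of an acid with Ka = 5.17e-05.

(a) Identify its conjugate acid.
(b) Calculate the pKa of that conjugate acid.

(a) The conjugate acid is formed by adding one H⁺ to C₆H₅COO⁻, giving C₆H₅COOH. (b) pKa = -log(Ka) = -log(5.17e-05) = 4.29.

Conjugate acid: C₆H₅COOH; pK_a = 4.29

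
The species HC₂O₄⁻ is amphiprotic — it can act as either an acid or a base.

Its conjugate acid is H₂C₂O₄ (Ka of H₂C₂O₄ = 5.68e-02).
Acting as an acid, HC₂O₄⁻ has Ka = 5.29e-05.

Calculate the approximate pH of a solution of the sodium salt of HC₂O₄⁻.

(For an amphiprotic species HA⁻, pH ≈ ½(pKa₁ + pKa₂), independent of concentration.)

pKa₁ = -log(5.68e-02) = 1.25; pKa₂ = -log(5.29e-05) = 4.28. For an amphiprotic species, pH ≈ ½(pKa₁ + pKa₂) = ½(1.25 + 4.28) = 2.76.

pH = 2.76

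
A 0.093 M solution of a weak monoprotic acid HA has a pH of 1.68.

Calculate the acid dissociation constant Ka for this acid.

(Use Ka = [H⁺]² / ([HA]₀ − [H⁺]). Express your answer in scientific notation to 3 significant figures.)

[H⁺] = 10^(−pH) = 10^(−1.68) = 2.089e-02 M. For HA ⇌ H⁺ + A⁻, Ka = [H⁺][A⁻]/[HA] = [H⁺]² / ([HA]₀ − [H⁺]) = (2.089e-02)² / (0.093 − 2.089e-02) = 6.05e-03.

K_a = 6.05e-03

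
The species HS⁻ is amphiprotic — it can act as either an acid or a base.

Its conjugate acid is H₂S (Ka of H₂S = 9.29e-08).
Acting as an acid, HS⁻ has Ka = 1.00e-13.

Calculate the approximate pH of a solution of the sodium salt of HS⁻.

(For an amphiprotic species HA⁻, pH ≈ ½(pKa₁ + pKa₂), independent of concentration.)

pKa₁ = -log(9.29e-08) = 7.03; pKa₂ = -log(1.00e-13) = 13.00. For an amphiprotic species, pH ≈ ½(pKa₁ + pKa₂) = ½(7.03 + 13.00) = 10.02.

pH = 10.02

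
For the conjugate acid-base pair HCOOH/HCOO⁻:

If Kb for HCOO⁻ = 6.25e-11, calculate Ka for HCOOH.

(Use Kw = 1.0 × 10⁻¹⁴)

For a conjugate pair Ka × Kb = Kw, so Ka = Kw/Kb = 1.0 × 10⁻¹⁴ / 6.25e-11 = 1.60e-04.

K_a = 1.60e-04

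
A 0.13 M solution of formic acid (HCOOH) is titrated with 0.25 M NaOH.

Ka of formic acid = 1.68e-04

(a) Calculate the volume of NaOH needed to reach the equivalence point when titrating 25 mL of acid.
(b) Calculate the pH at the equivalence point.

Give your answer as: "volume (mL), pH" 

moles acid = 0.13 × 25/1000 = 0.00325 mol; V_base = moles/0.25 × 1000 = 13.0 mL. At equivalence only the conjugate base is present: [A⁻] = 0.00325/0.038 = 8.5526e-02 M. Kb = Kw/Ka = 5.95e-11; [OH⁻] = √(Kb × [A⁻]) = 2.2563e-06; pOH = 5.65; pH = 14 - pOH = 8.35.

V = 13.0 mL, pH = 8.35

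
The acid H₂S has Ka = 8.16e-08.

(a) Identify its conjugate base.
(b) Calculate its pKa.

(a) The conjugate base is formed by removing one H⁺ from H₂S, giving HS⁻. (b) pKa = -log(Ka) = -log(8.16e-08) = 7.09.

Conjugate base: HS⁻; pK_a = 7.09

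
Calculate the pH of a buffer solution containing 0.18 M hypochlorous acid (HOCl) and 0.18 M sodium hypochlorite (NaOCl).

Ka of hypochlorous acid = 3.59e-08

pKa = -log(3.59e-08) = 7.44. pH = pKa + log([A⁻]/[HA]) = 7.44 + log(0.18/0.18)

pH = 7.44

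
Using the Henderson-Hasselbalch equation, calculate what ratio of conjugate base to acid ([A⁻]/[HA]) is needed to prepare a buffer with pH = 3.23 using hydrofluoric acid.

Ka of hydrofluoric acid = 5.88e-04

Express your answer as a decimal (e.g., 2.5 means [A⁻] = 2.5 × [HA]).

pKa = -log(5.88e-04) = 3.2306. pH = pKa + log([A⁻]/[HA]), so log([A⁻]/[HA]) = pH − pKa = 3.23 − 3.2306 = -0.0006. [A⁻]/[HA] = 10^(-0.0006) = 0.999

[A⁻]/[HA] = 0.999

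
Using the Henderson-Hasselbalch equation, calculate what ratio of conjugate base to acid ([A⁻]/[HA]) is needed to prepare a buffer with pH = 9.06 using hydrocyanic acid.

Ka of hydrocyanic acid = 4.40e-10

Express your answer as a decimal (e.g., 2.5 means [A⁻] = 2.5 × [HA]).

pKa = -log(4.40e-10) = 9.3565. pH = pKa + log([A⁻]/[HA]), so log([A⁻]/[HA]) = pH − pKa = 9.06 − 9.3565 = -0.2965. [A⁻]/[HA] = 10^(-0.2965) = 0.505

[A⁻]/[HA] = 0.505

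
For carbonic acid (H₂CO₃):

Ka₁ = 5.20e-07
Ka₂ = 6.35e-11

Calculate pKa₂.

pKa₂ = -log(Ka₂) = -log(6.35e-11) = 10.20.

pK_{a2} = 10.20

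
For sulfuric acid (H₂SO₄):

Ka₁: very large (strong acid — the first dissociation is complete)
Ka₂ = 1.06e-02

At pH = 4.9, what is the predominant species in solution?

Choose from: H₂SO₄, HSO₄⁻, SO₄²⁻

The first dissociation is complete, so H₂SO₄ itself is never the predominant species in water; pKa₂ = -log(1.06e-02) = 1.97. For a polyprotic acid the predominant species crosses at each pKa: below pKa_n the protonated form dominates, above it the deprotonated form does. At pH = 4.9, the predominant species is SO₄²⁻.

SO₄²⁻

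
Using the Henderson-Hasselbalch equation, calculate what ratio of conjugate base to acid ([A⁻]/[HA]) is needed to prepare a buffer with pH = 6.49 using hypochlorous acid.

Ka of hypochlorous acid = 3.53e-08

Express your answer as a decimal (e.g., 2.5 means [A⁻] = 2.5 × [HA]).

pKa = -log(3.53e-08) = 7.4522. pH = pKa + log([A⁻]/[HA]), so log([A⁻]/[HA]) = pH − pKa = 6.49 − 7.4522 = -0.9622. [A⁻]/[HA] = 10^(-0.9622) = 0.109

[A⁻]/[HA] = 0.109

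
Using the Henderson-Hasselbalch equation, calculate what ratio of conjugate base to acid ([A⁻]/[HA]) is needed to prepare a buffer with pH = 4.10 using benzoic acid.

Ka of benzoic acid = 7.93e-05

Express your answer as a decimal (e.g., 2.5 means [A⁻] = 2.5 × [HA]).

pKa = -log(7.93e-05) = 4.1007. pH = pKa + log([A⁻]/[HA]), so log([A⁻]/[HA]) = pH − pKa = 4.10 − 4.1007 = -0.0007. [A⁻]/[HA] = 10^(-0.0007) = 0.998

[A⁻]/[HA] = 0.998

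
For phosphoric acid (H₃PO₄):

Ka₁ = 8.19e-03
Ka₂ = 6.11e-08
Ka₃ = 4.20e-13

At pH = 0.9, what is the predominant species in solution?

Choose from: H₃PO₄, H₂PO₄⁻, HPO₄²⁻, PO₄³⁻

pKa₁ = 2.09, pKa₂ = 7.21, pKa₃ = 12.38. For a polyprotic acid the predominant species crosses at each pKa: below pKa_n the protonated form dominates, above it the deprotonated form does. At pH = 0.9, the predominant species is H₃PO₄.

H₃PO₄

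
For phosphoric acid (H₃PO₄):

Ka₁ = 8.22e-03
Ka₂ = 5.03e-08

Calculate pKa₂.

pKa₂ = -log(Ka₂) = -log(5.03e-08) = 7.30.

pK_{a2} = 7.30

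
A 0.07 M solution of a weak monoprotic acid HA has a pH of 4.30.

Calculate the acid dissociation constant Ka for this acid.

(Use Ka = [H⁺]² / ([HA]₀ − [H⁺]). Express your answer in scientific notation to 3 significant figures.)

[H⁺] = 10^(−pH) = 10^(−4.30) = 5.012e-05 M. For HA ⇌ H⁺ + A⁻, Ka = [H⁺][A⁻]/[HA] = [H⁺]² / ([HA]₀ − [H⁺]) = (5.012e-05)² / (0.07 − 5.012e-05) = 3.59e-08.

K_a = 3.59e-08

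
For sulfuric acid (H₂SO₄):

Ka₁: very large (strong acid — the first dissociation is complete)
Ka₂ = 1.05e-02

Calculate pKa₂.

pKa₂ = -log(Ka₂) = -log(1.05e-02) = 1.98.

pK_{a2} = 1.98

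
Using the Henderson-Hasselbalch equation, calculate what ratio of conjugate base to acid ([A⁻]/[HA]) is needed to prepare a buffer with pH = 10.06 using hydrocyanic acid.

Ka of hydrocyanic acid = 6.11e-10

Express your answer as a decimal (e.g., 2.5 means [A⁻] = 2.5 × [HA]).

pKa = -log(6.11e-10) = 9.2140. pH = pKa + log([A⁻]/[HA]), so log([A⁻]/[HA]) = pH − pKa = 10.06 − 9.2140 = 0.8460. [A⁻]/[HA] = 10^(0.8460) = 7.02

[A⁻]/[HA] = 7.02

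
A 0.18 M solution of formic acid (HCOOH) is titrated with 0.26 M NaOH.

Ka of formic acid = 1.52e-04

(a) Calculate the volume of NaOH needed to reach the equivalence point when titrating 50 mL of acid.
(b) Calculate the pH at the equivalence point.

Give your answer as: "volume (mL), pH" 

moles acid = 0.18 × 50/1000 = 0.009 mol; V_base = moles/0.26 × 1000 = 34.6 mL. At equivalence only the conjugate base is present: [A⁻] = 0.009/0.085 = 1.0636e-01 M. Kb = Kw/Ka = 6.58e-11; [OH⁻] = √(Kb × [A⁻]) = 2.6453e-06; pOH = 5.58; pH = 14 - pOH = 8.42.

V = 34.6 mL, pH = 8.42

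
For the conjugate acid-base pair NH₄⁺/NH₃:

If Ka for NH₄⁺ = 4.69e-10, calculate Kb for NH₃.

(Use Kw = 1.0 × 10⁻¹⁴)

For a conjugate pair Ka × Kb = Kw, so Kb = Kw/Ka = 1.0 × 10⁻¹⁴ / 4.69e-10 = 2.13e-05.

K_b = 2.13e-05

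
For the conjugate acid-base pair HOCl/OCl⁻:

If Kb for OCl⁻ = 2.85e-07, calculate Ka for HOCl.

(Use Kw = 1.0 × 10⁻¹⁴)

For a conjugate pair Ka × Kb = Kw, so Ka = Kw/Kb = 1.0 × 10⁻¹⁴ / 2.85e-07 = 3.51e-08.

K_a = 3.51e-08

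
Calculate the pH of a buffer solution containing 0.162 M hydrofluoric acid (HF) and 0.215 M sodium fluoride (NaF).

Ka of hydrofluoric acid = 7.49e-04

pKa = -log(7.49e-04) = 3.13. pH = pKa + log([A⁻]/[HA]) = 3.13 + log(0.215/0.162)

pH = 3.25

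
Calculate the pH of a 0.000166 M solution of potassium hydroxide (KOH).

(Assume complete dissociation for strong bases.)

[OH⁻] = 0.000166 M for strong base. pOH = -log[OH⁻] = 3.78, pH = 14 - pOH

pH = 10.22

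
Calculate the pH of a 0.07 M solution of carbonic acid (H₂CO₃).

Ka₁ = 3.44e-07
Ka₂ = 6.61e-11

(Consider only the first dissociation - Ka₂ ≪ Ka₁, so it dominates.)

First dissociation dominates. From Ka₁ = [H⁺][HA⁻]/[H₂A], x² + Ka₁·x − Ka₁·C = 0 with C = 0.07 M and Ka₁ = 3.44e-07. Solving: [H⁺] = (−Ka₁ + √(Ka₁² + 4·Ka₁·C)) / 2 = 1.5501e-04 M. pH = -log(1.5501e-04) = 3.81.

pH = 3.81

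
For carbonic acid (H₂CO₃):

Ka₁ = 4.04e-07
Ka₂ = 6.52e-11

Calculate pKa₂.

pKa₂ = -log(Ka₂) = -log(6.52e-11) = 10.19.

pK_{a2} = 10.19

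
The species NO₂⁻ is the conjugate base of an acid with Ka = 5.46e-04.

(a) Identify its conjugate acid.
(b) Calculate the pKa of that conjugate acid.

(a) The conjugate acid is formed by adding one H⁺ to NO₂⁻, giving HNO₂. (b) pKa = -log(Ka) = -log(5.46e-04) = 3.26.

Conjugate acid: HNO₂; pK_a = 3.26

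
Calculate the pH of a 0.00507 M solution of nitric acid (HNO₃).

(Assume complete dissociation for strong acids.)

[H⁺] = 0.00507 M for strong acid. pH = -log[H⁺] = -log(0.00507)

pH = 2.29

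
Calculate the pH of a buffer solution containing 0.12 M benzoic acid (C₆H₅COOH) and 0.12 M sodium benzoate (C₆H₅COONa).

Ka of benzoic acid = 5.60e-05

pKa = -log(5.60e-05) = 4.25. pH = pKa + log([A⁻]/[HA]) = 4.25 + log(0.12/0.12)

pH = 4.25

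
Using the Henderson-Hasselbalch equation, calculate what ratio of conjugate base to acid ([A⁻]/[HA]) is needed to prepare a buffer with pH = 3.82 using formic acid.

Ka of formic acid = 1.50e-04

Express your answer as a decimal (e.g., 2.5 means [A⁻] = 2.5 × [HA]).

pKa = -log(1.50e-04) = 3.8239. pH = pKa + log([A⁻]/[HA]), so log([A⁻]/[HA]) = pH − pKa = 3.82 − 3.8239 = -0.0039. [A⁻]/[HA] = 10^(-0.0039) = 0.991

[A⁻]/[HA] = 0.991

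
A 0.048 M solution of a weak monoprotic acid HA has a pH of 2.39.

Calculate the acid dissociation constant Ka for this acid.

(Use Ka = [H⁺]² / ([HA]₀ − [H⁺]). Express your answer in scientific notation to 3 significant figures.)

[H⁺] = 10^(−pH) = 10^(−2.39) = 4.074e-03 M. For HA ⇌ H⁺ + A⁻, Ka = [H⁺][A⁻]/[HA] = [H⁺]² / ([HA]₀ − [H⁺]) = (4.074e-03)² / (0.048 − 4.074e-03) = 3.78e-04.

K_a = 3.78e-04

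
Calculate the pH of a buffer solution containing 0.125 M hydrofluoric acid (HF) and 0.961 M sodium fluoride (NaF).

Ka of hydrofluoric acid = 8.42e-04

pKa = -log(8.42e-04) = 3.07. pH = pKa + log([A⁻]/[HA]) = 3.07 + log(0.961/0.125)

pH = 3.96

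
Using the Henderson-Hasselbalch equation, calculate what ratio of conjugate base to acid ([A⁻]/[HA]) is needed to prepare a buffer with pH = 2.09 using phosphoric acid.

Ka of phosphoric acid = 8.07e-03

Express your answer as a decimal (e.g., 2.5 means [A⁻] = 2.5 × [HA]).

pKa = -log(8.07e-03) = 2.0931. pH = pKa + log([A⁻]/[HA]), so log([A⁻]/[HA]) = pH − pKa = 2.09 − 2.0931 = -0.0031. [A⁻]/[HA] = 10^(-0.0031) = 0.993

[A⁻]/[HA] = 0.993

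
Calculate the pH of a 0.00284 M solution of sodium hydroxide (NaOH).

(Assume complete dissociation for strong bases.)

[OH⁻] = 0.00284 M for strong base. pOH = -log[OH⁻] = 2.55, pH = 14 - pOH

pH = 11.45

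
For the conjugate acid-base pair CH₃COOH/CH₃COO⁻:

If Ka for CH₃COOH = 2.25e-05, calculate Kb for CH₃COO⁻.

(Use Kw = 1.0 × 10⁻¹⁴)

For a conjugate pair Ka × Kb = Kw, so Kb = Kw/Ka = 1.0 × 10⁻¹⁴ / 2.25e-05 = 4.44e-10.

K_b = 4.44e-10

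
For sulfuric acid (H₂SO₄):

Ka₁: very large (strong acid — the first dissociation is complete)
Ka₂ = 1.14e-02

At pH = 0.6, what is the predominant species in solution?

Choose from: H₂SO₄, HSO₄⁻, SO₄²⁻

The first dissociation is complete, so H₂SO₄ itself is never the predominant species in water; pKa₂ = -log(1.14e-02) = 1.94. For a polyprotic acid the predominant species crosses at each pKa: below pKa_n the protonated form dominates, above it the deprotonated form does. At pH = 0.6, the predominant species is HSO₄⁻.

HSO₄⁻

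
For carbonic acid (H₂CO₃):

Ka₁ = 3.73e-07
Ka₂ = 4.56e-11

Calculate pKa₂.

pKa₂ = -log(Ka₂) = -log(4.56e-11) = 10.34.

pK_{a2} = 10.34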